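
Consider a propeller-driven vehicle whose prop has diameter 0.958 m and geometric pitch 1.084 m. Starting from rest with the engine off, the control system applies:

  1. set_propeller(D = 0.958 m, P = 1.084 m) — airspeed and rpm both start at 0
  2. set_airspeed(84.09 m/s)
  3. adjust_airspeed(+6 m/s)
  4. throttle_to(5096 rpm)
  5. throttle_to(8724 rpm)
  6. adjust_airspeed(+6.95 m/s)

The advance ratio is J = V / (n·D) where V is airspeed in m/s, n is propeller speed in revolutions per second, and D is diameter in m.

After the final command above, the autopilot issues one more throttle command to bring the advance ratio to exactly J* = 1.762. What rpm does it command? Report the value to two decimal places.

set_propeller: D = 0.958 m, P = 1.084 m (p = P/D = 1.131524); state ← (V=0, rpm=0)
set_airspeed(84.09): V ← 84.09 m/s
adjust_airspeed(+6): V ← 84.09 +6 = 90.09 m/s
throttle_to(5096): rpm ← 5096
throttle_to(8724): rpm ← 8724
adjust_airspeed(+6.95): V ← 90.09 +6.95 = 97.04 m/s
final state: V = 97.04 m/s, rpm = 8724 → n = rpm/60 = 145.400000 rev/s
target J* = 1.762; solve J* = V/(n·D) for n: n = V/(J*·D) = 97.04/(1.762 × 0.958) = 57.488288 rev/s
rpm = 60·n = 3449.297273

rpm = 3449.30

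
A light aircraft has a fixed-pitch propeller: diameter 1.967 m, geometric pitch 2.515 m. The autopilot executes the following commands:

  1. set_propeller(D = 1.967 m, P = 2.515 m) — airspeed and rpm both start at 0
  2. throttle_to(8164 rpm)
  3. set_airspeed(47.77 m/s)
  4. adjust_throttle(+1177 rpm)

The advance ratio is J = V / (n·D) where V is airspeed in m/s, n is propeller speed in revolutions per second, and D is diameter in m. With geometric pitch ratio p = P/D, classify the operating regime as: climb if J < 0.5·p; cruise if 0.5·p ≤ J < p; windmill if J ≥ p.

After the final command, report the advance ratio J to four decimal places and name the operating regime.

J = 0.1560, regime = climb

set_propeller: D = 1.967 m, P = 2.515 m (p = P/D = 1.278597); state ← (V=0, rpm=0)
throttle_to(8164): rpm ← 8164
set_airspeed(47.77): V ← 47.77 m/s
adjust_throttle(+1177): rpm ← 8164 +1177 = 9341
final state: V = 47.77 m/s, rpm = 9341 → n = rpm/60 = 155.683333 rev/s
J = V / (n·D) = 47.77 / (155.683333 × 1.967) = 0.155994
regime bands: climb J<0.6393 | cruise [0.6393, 1.2786) | windmill J≥1.2786
J = 0.1560 → climb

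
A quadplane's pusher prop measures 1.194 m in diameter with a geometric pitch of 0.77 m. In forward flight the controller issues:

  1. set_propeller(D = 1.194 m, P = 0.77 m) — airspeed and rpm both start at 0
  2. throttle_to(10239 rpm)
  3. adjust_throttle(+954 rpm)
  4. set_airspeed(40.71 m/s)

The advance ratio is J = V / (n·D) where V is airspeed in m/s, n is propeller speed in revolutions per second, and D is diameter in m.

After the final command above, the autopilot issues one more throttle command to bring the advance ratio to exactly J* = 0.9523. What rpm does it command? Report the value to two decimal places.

set_propeller: D = 1.194 m, P = 0.77 m (p = P/D = 0.644891); state ← (V=0, rpm=0)
throttle_to(10239): rpm ← 10239
adjust_throttle(+954): rpm ← 10239 +954 = 11193
set_airspeed(40.71): V ← 40.71 m/s
final state: V = 40.71 m/s, rpm = 11193 → n = rpm/60 = 186.550000 rev/s
target J* = 0.9523; solve J* = V/(n·D) for n: n = V/(J*·D) = 40.71/(0.9523 × 1.194) = 35.803295 rev/s
rpm = 60·n = 2148.197672

rpm = 2148.20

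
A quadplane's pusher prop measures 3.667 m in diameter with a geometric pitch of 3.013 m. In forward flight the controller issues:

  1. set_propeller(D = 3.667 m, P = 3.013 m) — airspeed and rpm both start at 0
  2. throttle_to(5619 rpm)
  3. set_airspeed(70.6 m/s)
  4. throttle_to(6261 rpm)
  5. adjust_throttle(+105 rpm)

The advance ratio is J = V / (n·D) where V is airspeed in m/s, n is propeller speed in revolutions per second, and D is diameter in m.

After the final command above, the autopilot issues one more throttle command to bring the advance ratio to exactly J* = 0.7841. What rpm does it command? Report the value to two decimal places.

rpm = 1473.24

set_propeller: D = 3.667 m, P = 3.013 m (p = P/D = 0.821653); state ← (V=0, rpm=0)
throttle_to(5619): rpm ← 5619
set_airspeed(70.6): V ← 70.6 m/s
throttle_to(6261): rpm ← 6261
adjust_throttle(+105): rpm ← 6261 +105 = 6366
final state: V = 70.6 m/s, rpm = 6366 → n = rpm/60 = 106.100000 rev/s
target J* = 0.7841; solve J* = V/(n·D) for n: n = V/(J*·D) = 70.6/(0.7841 × 3.667) = 24.554005 rev/s
rpm = 60·n = 1473.240291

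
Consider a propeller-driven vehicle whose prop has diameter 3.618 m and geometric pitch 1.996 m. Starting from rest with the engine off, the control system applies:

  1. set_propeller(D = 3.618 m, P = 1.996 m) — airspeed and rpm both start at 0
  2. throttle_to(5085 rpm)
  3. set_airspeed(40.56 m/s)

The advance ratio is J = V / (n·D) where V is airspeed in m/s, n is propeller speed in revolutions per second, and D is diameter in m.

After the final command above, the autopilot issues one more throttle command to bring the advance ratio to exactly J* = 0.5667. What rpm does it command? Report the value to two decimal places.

set_propeller: D = 3.618 m, P = 1.996 m (p = P/D = 0.551686); state ← (V=0, rpm=0)
throttle_to(5085): rpm ← 5085
set_airspeed(40.56): V ← 40.56 m/s
final state: V = 40.56 m/s, rpm = 5085 → n = rpm/60 = 84.750000 rev/s
target J* = 0.5667; solve J* = V/(n·D) for n: n = V/(J*·D) = 40.56/(0.5667 × 3.618) = 19.782272 rev/s
rpm = 60·n = 1186.936326

rpm = 1186.94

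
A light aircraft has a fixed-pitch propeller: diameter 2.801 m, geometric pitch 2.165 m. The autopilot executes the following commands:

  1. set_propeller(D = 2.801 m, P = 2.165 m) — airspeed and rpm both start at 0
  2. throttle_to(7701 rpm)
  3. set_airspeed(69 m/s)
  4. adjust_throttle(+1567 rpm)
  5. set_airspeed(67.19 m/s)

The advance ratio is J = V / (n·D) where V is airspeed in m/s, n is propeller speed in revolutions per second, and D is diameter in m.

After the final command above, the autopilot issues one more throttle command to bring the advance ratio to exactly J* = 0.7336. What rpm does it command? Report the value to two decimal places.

set_propeller: D = 2.801 m, P = 2.165 m (p = P/D = 0.772938); state ← (V=0, rpm=0)
throttle_to(7701): rpm ← 7701
set_airspeed(69): V ← 69 m/s
adjust_throttle(+1567): rpm ← 7701 +1567 = 9268
set_airspeed(67.19): V ← 67.19 m/s
final state: V = 67.19 m/s, rpm = 9268 → n = rpm/60 = 154.466667 rev/s
target J* = 0.7336; solve J* = V/(n·D) for n: n = V/(J*·D) = 67.19/(0.7336 × 2.801) = 32.698830 rev/s
rpm = 60·n = 1961.929783

rpm = 1961.93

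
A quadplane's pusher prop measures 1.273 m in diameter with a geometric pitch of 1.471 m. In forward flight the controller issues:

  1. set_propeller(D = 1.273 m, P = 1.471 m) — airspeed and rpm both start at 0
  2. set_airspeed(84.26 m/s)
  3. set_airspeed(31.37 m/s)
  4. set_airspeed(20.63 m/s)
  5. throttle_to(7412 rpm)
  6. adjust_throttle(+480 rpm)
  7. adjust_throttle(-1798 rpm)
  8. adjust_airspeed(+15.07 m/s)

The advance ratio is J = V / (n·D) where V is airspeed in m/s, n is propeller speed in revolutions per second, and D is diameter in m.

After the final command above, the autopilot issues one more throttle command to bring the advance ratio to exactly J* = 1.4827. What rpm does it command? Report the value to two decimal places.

rpm = 1134.85

set_propeller: D = 1.273 m, P = 1.471 m (p = P/D = 1.155538); state ← (V=0, rpm=0)
set_airspeed(84.26): V ← 84.26 m/s
set_airspeed(31.37): V ← 31.37 m/s
set_airspeed(20.63): V ← 20.63 m/s
throttle_to(7412): rpm ← 7412
adjust_throttle(+480): rpm ← 7412 +480 = 7892
adjust_throttle(-1798): rpm ← 7892 -1798 = 6094
adjust_airspeed(+15.07): V ← 20.63 +15.07 = 35.7 m/s
final state: V = 35.7 m/s, rpm = 6094 → n = rpm/60 = 101.566667 rev/s
target J* = 1.4827; solve J* = V/(n·D) for n: n = V/(J*·D) = 35.7/(1.4827 × 1.273) = 18.914137 rev/s
rpm = 60·n = 1134.848206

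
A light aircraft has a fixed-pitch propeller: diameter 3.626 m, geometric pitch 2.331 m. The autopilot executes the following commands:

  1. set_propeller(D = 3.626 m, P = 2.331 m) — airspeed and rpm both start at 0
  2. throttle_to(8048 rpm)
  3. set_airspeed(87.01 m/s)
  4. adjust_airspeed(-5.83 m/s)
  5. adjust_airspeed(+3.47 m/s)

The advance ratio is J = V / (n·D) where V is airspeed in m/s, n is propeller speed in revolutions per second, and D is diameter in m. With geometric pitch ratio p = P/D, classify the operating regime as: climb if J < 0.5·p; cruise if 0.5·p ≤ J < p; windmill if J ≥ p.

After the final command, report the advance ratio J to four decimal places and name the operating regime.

J = 0.1740, regime = climb

set_propeller: D = 3.626 m, P = 2.331 m (p = P/D = 0.642857); state ← (V=0, rpm=0)
throttle_to(8048): rpm ← 8048
set_airspeed(87.01): V ← 87.01 m/s
adjust_airspeed(-5.83): V ← 87.01 -5.83 = 81.18 m/s
adjust_airspeed(+3.47): V ← 81.18 +3.47 = 84.65 m/s
final state: V = 84.65 m/s, rpm = 8048 → n = rpm/60 = 134.133333 rev/s
J = V / (n·D) = 84.65 / (134.133333 × 3.626) = 0.174045
regime bands: climb J<0.3214 | cruise [0.3214, 0.6429) | windmill J≥0.6429
J = 0.1740 → climb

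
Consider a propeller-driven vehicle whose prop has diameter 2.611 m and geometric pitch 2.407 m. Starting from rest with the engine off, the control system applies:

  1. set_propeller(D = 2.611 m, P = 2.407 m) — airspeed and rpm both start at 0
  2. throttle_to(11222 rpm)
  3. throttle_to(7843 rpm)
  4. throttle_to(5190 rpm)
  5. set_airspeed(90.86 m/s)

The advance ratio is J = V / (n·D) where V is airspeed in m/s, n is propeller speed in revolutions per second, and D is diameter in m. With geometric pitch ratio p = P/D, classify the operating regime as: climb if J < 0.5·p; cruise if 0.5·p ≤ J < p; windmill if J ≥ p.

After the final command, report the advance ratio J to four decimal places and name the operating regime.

set_propeller: D = 2.611 m, P = 2.407 m (p = P/D = 0.921869); state ← (V=0, rpm=0)
throttle_to(11222): rpm ← 11222
throttle_to(7843): rpm ← 7843
throttle_to(5190): rpm ← 5190
set_airspeed(90.86): V ← 90.86 m/s
final state: V = 90.86 m/s, rpm = 5190 → n = rpm/60 = 86.500000 rev/s
J = V / (n·D) = 90.86 / (86.500000 × 2.611) = 0.402300
regime bands: climb J<0.4609 | cruise [0.4609, 0.9219) | windmill J≥0.9219
J = 0.4023 → climb

J = 0.4023, regime = climb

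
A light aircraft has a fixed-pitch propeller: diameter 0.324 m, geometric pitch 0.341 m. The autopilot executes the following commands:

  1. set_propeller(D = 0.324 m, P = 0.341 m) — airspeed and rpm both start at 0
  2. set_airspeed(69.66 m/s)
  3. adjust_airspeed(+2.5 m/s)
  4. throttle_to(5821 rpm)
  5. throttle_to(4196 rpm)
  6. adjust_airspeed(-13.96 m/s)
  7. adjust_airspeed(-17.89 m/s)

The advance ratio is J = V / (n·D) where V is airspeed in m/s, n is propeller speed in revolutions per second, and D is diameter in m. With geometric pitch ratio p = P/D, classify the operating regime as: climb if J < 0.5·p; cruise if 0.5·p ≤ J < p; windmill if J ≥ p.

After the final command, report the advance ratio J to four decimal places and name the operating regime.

set_propeller: D = 0.324 m, P = 0.341 m (p = P/D = 1.052469); state ← (V=0, rpm=0)
set_airspeed(69.66): V ← 69.66 m/s
adjust_airspeed(+2.5): V ← 69.66 +2.5 = 72.16 m/s
throttle_to(5821): rpm ← 5821
throttle_to(4196): rpm ← 4196
adjust_airspeed(-13.96): V ← 72.16 -13.96 = 58.2 m/s
adjust_airspeed(-17.89): V ← 58.2 -17.89 = 40.31 m/s
final state: V = 40.31 m/s, rpm = 4196 → n = rpm/60 = 69.933333 rev/s
J = V / (n·D) = 40.31 / (69.933333 × 0.324) = 1.779031
regime bands: climb J<0.5262 | cruise [0.5262, 1.0525) | windmill J≥1.0525
J = 1.7790 → windmill

J = 1.7790, regime = windmill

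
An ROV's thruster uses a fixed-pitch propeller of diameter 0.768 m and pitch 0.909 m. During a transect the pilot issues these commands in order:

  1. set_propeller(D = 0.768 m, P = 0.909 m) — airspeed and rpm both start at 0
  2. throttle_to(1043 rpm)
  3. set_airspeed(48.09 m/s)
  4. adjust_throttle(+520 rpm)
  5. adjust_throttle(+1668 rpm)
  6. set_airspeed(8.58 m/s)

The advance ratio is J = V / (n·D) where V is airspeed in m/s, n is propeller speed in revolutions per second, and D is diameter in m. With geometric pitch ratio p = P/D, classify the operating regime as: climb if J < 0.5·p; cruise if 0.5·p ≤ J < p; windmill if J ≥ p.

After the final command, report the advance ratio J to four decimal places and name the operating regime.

J = 0.2075, regime = climb

set_propeller: D = 0.768 m, P = 0.909 m (p = P/D = 1.183594); state ← (V=0, rpm=0)
throttle_to(1043): rpm ← 1043
set_airspeed(48.09): V ← 48.09 m/s
adjust_throttle(+520): rpm ← 1043 +520 = 1563
adjust_throttle(+1668): rpm ← 1563 +1668 = 3231
set_airspeed(8.58): V ← 8.58 m/s
final state: V = 8.58 m/s, rpm = 3231 → n = rpm/60 = 53.850000 rev/s
J = V / (n·D) = 8.58 / (53.850000 × 0.768) = 0.207463
regime bands: climb J<0.5918 | cruise [0.5918, 1.1836) | windmill J≥1.1836
J = 0.2075 → climb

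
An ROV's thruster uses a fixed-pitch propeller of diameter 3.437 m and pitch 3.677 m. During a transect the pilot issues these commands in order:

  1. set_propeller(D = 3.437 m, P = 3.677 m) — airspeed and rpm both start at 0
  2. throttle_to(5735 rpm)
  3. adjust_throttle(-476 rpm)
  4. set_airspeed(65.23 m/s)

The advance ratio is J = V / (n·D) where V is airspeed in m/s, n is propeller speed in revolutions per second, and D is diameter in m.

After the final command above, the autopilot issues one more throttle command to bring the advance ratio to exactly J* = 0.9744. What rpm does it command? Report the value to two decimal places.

set_propeller: D = 3.437 m, P = 3.677 m (p = P/D = 1.069828); state ← (V=0, rpm=0)
throttle_to(5735): rpm ← 5735
adjust_throttle(-476): rpm ← 5735 -476 = 5259
set_airspeed(65.23): V ← 65.23 m/s
final state: V = 65.23 m/s, rpm = 5259 → n = rpm/60 = 87.650000 rev/s
target J* = 0.9744; solve J* = V/(n·D) for n: n = V/(J*·D) = 65.23/(0.9744 × 3.437) = 19.477382 rev/s
rpm = 60·n = 1168.642891

rpm = 1168.64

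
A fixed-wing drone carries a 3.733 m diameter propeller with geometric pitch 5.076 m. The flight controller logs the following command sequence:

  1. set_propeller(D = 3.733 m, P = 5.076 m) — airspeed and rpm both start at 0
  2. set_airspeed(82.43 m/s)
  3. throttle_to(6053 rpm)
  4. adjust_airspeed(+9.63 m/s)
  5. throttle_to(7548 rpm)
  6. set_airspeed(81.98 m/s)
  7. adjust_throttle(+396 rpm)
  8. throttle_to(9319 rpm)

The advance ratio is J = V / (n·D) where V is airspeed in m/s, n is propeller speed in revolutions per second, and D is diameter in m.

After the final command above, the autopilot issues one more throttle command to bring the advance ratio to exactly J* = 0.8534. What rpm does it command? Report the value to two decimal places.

set_propeller: D = 3.733 m, P = 5.076 m (p = P/D = 1.359764); state ← (V=0, rpm=0)
set_airspeed(82.43): V ← 82.43 m/s
throttle_to(6053): rpm ← 6053
adjust_airspeed(+9.63): V ← 82.43 +9.63 = 92.06 m/s
throttle_to(7548): rpm ← 7548
set_airspeed(81.98): V ← 81.98 m/s
adjust_throttle(+396): rpm ← 7548 +396 = 7944
throttle_to(9319): rpm ← 9319
final state: V = 81.98 m/s, rpm = 9319 → n = rpm/60 = 155.316667 rev/s
target J* = 0.8534; solve J* = V/(n·D) for n: n = V/(J*·D) = 81.98/(0.8534 × 3.733) = 25.733407 rev/s
rpm = 60·n = 1544.004408

rpm = 1544.00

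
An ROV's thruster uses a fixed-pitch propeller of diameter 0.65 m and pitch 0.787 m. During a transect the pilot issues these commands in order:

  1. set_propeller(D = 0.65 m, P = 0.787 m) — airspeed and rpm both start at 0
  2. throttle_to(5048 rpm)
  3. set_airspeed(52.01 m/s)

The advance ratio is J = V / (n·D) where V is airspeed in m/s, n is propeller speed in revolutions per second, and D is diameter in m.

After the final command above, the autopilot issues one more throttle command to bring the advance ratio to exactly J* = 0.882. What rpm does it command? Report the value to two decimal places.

rpm = 5443.22

set_propeller: D = 0.65 m, P = 0.787 m (p = P/D = 1.210769); state ← (V=0, rpm=0)
throttle_to(5048): rpm ← 5048
set_airspeed(52.01): V ← 52.01 m/s
final state: V = 52.01 m/s, rpm = 5048 → n = rpm/60 = 84.133333 rev/s
target J* = 0.882; solve J* = V/(n·D) for n: n = V/(J*·D) = 52.01/(0.882 × 0.65) = 90.720391 rev/s
rpm = 60·n = 5443.223443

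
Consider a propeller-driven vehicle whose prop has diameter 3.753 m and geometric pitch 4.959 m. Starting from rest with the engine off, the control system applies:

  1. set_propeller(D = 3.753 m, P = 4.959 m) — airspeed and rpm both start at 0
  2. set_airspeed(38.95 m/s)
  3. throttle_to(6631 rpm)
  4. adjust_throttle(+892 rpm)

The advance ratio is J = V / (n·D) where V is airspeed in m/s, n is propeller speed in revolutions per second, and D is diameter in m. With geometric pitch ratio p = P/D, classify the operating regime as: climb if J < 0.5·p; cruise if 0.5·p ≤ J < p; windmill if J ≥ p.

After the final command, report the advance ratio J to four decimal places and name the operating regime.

set_propeller: D = 3.753 m, P = 4.959 m (p = P/D = 1.321343); state ← (V=0, rpm=0)
set_airspeed(38.95): V ← 38.95 m/s
throttle_to(6631): rpm ← 6631
adjust_throttle(+892): rpm ← 6631 +892 = 7523
final state: V = 38.95 m/s, rpm = 7523 → n = rpm/60 = 125.383333 rev/s
J = V / (n·D) = 38.95 / (125.383333 × 3.753) = 0.082773
regime bands: climb J<0.6607 | cruise [0.6607, 1.3213) | windmill J≥1.3213
J = 0.0828 → climb

J = 0.0828, regime = climb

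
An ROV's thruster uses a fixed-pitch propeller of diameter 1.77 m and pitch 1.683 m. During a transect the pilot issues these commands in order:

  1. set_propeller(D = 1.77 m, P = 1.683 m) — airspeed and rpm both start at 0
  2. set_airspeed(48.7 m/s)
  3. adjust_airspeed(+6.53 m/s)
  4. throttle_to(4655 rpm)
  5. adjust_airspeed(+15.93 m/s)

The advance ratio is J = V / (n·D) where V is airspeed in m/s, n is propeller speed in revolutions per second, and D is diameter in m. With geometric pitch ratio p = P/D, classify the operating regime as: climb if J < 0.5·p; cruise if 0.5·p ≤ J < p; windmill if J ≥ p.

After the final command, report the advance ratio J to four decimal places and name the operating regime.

J = 0.5182, regime = cruise

set_propeller: D = 1.77 m, P = 1.683 m (p = P/D = 0.950847); state ← (V=0, rpm=0)
set_airspeed(48.7): V ← 48.7 m/s
adjust_airspeed(+6.53): V ← 48.7 +6.53 = 55.23 m/s
throttle_to(4655): rpm ← 4655
adjust_airspeed(+15.93): V ← 55.23 +15.93 = 71.16 m/s
final state: V = 71.16 m/s, rpm = 4655 → n = rpm/60 = 77.583333 rev/s
J = V / (n·D) = 71.16 / (77.583333 × 1.77) = 0.518196
regime bands: climb J<0.4754 | cruise [0.4754, 0.9508) | windmill J≥0.9508
J = 0.5182 → cruise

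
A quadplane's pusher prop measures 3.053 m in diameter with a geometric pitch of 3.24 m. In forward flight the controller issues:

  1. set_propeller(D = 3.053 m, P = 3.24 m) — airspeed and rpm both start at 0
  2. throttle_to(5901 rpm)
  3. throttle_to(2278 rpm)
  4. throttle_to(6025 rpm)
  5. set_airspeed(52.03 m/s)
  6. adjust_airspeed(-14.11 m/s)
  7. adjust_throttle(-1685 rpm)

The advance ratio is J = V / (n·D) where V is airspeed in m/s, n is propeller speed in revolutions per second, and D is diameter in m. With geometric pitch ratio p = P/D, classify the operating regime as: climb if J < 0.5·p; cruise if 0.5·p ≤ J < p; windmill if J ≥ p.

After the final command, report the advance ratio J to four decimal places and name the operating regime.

set_propeller: D = 3.053 m, P = 3.24 m (p = P/D = 1.061251); state ← (V=0, rpm=0)
throttle_to(5901): rpm ← 5901
throttle_to(2278): rpm ← 2278
throttle_to(6025): rpm ← 6025
set_airspeed(52.03): V ← 52.03 m/s
adjust_airspeed(-14.11): V ← 52.03 -14.11 = 37.92 m/s
adjust_throttle(-1685): rpm ← 6025 -1685 = 4340
final state: V = 37.92 m/s, rpm = 4340 → n = rpm/60 = 72.333333 rev/s
J = V / (n·D) = 37.92 / (72.333333 × 3.053) = 0.171713
regime bands: climb J<0.5306 | cruise [0.5306, 1.0613) | windmill J≥1.0613
J = 0.1717 → climb

J = 0.1717, regime = climb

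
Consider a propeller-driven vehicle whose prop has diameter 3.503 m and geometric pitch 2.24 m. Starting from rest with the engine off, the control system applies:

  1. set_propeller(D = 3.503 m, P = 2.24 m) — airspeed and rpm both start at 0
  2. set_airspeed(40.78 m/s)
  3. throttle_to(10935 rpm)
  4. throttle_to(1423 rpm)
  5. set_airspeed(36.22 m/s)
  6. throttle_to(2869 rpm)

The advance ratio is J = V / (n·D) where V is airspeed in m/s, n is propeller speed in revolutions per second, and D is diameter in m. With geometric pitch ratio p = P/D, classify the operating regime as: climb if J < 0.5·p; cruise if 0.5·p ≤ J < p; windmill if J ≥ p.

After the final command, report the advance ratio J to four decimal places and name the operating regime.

set_propeller: D = 3.503 m, P = 2.24 m (p = P/D = 0.639452); state ← (V=0, rpm=0)
set_airspeed(40.78): V ← 40.78 m/s
throttle_to(10935): rpm ← 10935
throttle_to(1423): rpm ← 1423
set_airspeed(36.22): V ← 36.22 m/s
throttle_to(2869): rpm ← 2869
final state: V = 36.22 m/s, rpm = 2869 → n = rpm/60 = 47.816667 rev/s
J = V / (n·D) = 36.22 / (47.816667 × 3.503) = 0.216237
regime bands: climb J<0.3197 | cruise [0.3197, 0.6395) | windmill J≥0.6395
J = 0.2162 → climb

J = 0.2162, regime = climb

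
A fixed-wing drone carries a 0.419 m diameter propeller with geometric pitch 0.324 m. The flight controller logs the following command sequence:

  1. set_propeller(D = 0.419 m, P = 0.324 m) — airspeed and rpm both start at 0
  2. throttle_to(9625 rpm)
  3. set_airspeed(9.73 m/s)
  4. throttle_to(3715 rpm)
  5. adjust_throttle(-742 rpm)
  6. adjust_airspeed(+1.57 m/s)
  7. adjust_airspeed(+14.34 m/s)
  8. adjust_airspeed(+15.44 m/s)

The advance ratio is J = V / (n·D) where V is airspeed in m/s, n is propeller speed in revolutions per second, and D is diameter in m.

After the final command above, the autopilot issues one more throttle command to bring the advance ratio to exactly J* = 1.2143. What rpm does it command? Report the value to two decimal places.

set_propeller: D = 0.419 m, P = 0.324 m (p = P/D = 0.773270); state ← (V=0, rpm=0)
throttle_to(9625): rpm ← 9625
set_airspeed(9.73): V ← 9.73 m/s
throttle_to(3715): rpm ← 3715
adjust_throttle(-742): rpm ← 3715 -742 = 2973
adjust_airspeed(+1.57): V ← 9.73 +1.57 = 11.3 m/s
adjust_airspeed(+14.34): V ← 11.3 +14.34 = 25.64 m/s
adjust_airspeed(+15.44): V ← 25.64 +15.44 = 41.08 m/s
final state: V = 41.08 m/s, rpm = 2973 → n = rpm/60 = 49.550000 rev/s
target J* = 1.2143; solve J* = V/(n·D) for n: n = V/(J*·D) = 41.08/(1.2143 × 0.419) = 80.740311 rev/s
rpm = 60·n = 4844.418649

rpm = 4844.42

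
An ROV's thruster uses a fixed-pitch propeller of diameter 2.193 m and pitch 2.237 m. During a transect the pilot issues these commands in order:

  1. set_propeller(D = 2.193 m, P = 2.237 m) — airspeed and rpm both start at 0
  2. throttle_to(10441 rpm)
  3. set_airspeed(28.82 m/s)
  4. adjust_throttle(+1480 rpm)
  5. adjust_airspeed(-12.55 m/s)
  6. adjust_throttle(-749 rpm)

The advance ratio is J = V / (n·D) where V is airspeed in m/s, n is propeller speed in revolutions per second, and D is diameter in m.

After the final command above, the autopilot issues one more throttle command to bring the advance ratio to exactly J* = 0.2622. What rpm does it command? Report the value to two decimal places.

rpm = 1697.73

set_propeller: D = 2.193 m, P = 2.237 m (p = P/D = 1.020064); state ← (V=0, rpm=0)
throttle_to(10441): rpm ← 10441
set_airspeed(28.82): V ← 28.82 m/s
adjust_throttle(+1480): rpm ← 10441 +1480 = 11921
adjust_airspeed(-12.55): V ← 28.82 -12.55 = 16.27 m/s
adjust_throttle(-749): rpm ← 11921 -749 = 11172
final state: V = 16.27 m/s, rpm = 11172 → n = rpm/60 = 186.200000 rev/s
target J* = 0.2622; solve J* = V/(n·D) for n: n = V/(J*·D) = 16.27/(0.2622 × 2.193) = 28.295426 rev/s
rpm = 60·n = 1697.725549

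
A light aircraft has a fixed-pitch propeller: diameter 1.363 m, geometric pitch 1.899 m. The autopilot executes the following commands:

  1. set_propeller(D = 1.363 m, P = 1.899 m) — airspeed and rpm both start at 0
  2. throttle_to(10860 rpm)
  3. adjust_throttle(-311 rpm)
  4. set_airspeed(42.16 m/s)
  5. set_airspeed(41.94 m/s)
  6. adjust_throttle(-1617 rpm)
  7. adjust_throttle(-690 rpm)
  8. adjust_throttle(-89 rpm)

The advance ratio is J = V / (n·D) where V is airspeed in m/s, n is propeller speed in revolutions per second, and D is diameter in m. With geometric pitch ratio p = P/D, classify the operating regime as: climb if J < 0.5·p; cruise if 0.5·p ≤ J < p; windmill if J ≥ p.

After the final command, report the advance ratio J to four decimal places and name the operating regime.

set_propeller: D = 1.363 m, P = 1.899 m (p = P/D = 1.393250); state ← (V=0, rpm=0)
throttle_to(10860): rpm ← 10860
adjust_throttle(-311): rpm ← 10860 -311 = 10549
set_airspeed(42.16): V ← 42.16 m/s
set_airspeed(41.94): V ← 41.94 m/s
adjust_throttle(-1617): rpm ← 10549 -1617 = 8932
adjust_throttle(-690): rpm ← 8932 -690 = 8242
adjust_throttle(-89): rpm ← 8242 -89 = 8153
final state: V = 41.94 m/s, rpm = 8153 → n = rpm/60 = 135.883333 rev/s
J = V / (n·D) = 41.94 / (135.883333 × 1.363) = 0.226447
regime bands: climb J<0.6966 | cruise [0.6966, 1.3933) | windmill J≥1.3933
J = 0.2264 → climb

J = 0.2264, regime = climb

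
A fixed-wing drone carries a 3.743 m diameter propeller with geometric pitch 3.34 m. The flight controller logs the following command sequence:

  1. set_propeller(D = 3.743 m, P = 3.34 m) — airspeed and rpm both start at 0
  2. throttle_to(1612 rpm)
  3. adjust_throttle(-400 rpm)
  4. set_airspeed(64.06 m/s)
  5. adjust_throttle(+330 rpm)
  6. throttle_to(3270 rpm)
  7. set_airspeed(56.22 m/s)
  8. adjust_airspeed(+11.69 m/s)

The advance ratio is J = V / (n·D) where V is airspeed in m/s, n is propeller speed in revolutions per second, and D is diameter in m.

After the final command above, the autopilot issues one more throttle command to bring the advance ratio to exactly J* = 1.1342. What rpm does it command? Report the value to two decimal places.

set_propeller: D = 3.743 m, P = 3.34 m (p = P/D = 0.892332); state ← (V=0, rpm=0)
throttle_to(1612): rpm ← 1612
adjust_throttle(-400): rpm ← 1612 -400 = 1212
set_airspeed(64.06): V ← 64.06 m/s
adjust_throttle(+330): rpm ← 1212 +330 = 1542
throttle_to(3270): rpm ← 3270
set_airspeed(56.22): V ← 56.22 m/s
adjust_airspeed(+11.69): V ← 56.22 +11.69 = 67.91 m/s
final state: V = 67.91 m/s, rpm = 3270 → n = rpm/60 = 54.500000 rev/s
target J* = 1.1342; solve J* = V/(n·D) for n: n = V/(J*·D) = 67.91/(1.1342 × 3.743) = 15.996474 rev/s
rpm = 60·n = 959.788431

rpm = 959.79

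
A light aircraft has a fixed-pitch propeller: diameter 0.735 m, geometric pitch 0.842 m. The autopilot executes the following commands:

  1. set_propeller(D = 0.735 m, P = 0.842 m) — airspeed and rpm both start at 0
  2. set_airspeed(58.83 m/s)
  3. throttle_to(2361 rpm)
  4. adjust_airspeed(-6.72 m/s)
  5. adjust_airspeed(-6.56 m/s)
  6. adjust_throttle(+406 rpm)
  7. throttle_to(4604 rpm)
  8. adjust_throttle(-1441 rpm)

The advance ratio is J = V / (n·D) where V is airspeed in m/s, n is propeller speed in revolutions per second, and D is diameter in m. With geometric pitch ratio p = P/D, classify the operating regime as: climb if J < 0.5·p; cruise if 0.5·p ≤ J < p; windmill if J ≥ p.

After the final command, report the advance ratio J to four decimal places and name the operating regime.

J = 1.1756, regime = windmill

set_propeller: D = 0.735 m, P = 0.842 m (p = P/D = 1.145578); state ← (V=0, rpm=0)
set_airspeed(58.83): V ← 58.83 m/s
throttle_to(2361): rpm ← 2361
adjust_airspeed(-6.72): V ← 58.83 -6.72 = 52.11 m/s
adjust_airspeed(-6.56): V ← 52.11 -6.56 = 45.55 m/s
adjust_throttle(+406): rpm ← 2361 +406 = 2767
throttle_to(4604): rpm ← 4604
adjust_throttle(-1441): rpm ← 4604 -1441 = 3163
final state: V = 45.55 m/s, rpm = 3163 → n = rpm/60 = 52.716667 rev/s
J = V / (n·D) = 45.55 / (52.716667 × 0.735) = 1.175582
regime bands: climb J<0.5728 | cruise [0.5728, 1.1456) | windmill J≥1.1456
J = 1.1756 → windmill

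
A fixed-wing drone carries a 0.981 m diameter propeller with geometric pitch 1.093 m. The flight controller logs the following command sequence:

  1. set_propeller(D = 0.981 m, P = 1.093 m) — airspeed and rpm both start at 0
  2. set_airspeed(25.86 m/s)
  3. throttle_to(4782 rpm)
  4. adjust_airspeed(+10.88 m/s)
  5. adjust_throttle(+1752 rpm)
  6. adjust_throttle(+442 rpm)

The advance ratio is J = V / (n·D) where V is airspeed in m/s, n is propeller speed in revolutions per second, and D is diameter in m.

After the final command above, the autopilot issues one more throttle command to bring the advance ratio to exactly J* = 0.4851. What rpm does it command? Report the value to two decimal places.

rpm = 4632.23

set_propeller: D = 0.981 m, P = 1.093 m (p = P/D = 1.114169); state ← (V=0, rpm=0)
set_airspeed(25.86): V ← 25.86 m/s
throttle_to(4782): rpm ← 4782
adjust_airspeed(+10.88): V ← 25.86 +10.88 = 36.74 m/s
adjust_throttle(+1752): rpm ← 4782 +1752 = 6534
adjust_throttle(+442): rpm ← 6534 +442 = 6976
final state: V = 36.74 m/s, rpm = 6976 → n = rpm/60 = 116.266667 rev/s
target J* = 0.4851; solve J* = V/(n·D) for n: n = V/(J*·D) = 36.74/(0.4851 × 0.981) = 77.203834 rev/s
rpm = 60·n = 4632.230058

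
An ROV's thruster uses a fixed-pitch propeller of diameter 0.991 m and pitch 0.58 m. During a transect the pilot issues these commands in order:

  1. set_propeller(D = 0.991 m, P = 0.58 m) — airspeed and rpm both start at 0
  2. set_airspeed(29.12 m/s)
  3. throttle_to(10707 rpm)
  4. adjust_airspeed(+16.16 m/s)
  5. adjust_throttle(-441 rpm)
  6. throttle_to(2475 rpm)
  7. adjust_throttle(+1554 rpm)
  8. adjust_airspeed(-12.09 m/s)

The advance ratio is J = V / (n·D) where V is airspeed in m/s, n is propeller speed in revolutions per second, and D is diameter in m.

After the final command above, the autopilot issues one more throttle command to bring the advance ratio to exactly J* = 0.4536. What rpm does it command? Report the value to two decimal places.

set_propeller: D = 0.991 m, P = 0.58 m (p = P/D = 0.585267); state ← (V=0, rpm=0)
set_airspeed(29.12): V ← 29.12 m/s
throttle_to(10707): rpm ← 10707
adjust_airspeed(+16.16): V ← 29.12 +16.16 = 45.28 m/s
adjust_throttle(-441): rpm ← 10707 -441 = 10266
throttle_to(2475): rpm ← 2475
adjust_throttle(+1554): rpm ← 2475 +1554 = 4029
adjust_airspeed(-12.09): V ← 45.28 -12.09 = 33.19 m/s
final state: V = 33.19 m/s, rpm = 4029 → n = rpm/60 = 67.150000 rev/s
target J* = 0.4536; solve J* = V/(n·D) for n: n = V/(J*·D) = 33.19/(0.4536 × 0.991) = 73.834706 rev/s
rpm = 60·n = 4430.082382

rpm = 4430.08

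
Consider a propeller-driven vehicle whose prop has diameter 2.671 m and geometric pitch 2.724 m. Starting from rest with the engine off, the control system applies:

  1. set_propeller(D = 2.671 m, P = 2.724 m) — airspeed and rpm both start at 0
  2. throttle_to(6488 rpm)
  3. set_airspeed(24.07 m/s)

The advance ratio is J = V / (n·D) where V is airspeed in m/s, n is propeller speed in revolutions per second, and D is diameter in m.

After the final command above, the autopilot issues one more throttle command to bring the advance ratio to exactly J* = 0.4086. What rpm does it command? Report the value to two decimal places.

rpm = 1323.29

set_propeller: D = 2.671 m, P = 2.724 m (p = P/D = 1.019843); state ← (V=0, rpm=0)
throttle_to(6488): rpm ← 6488
set_airspeed(24.07): V ← 24.07 m/s
final state: V = 24.07 m/s, rpm = 6488 → n = rpm/60 = 108.133333 rev/s
target J* = 0.4086; solve J* = V/(n·D) for n: n = V/(J*·D) = 24.07/(0.4086 × 2.671) = 22.054836 rev/s
rpm = 60·n = 1323.290182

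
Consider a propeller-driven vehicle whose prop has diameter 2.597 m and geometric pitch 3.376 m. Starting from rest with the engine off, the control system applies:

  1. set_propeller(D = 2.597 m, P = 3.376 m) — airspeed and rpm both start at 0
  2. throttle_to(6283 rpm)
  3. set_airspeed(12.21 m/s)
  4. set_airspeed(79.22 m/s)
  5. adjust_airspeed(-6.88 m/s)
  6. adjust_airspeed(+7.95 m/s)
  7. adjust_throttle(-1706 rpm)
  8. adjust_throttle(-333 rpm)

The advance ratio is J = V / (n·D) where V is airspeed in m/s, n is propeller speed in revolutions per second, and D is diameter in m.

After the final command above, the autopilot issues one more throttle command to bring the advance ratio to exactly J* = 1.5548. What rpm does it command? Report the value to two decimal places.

rpm = 1193.07

set_propeller: D = 2.597 m, P = 3.376 m (p = P/D = 1.299961); state ← (V=0, rpm=0)
throttle_to(6283): rpm ← 6283
set_airspeed(12.21): V ← 12.21 m/s
set_airspeed(79.22): V ← 79.22 m/s
adjust_airspeed(-6.88): V ← 79.22 -6.88 = 72.34 m/s
adjust_airspeed(+7.95): V ← 72.34 +7.95 = 80.29 m/s
adjust_throttle(-1706): rpm ← 6283 -1706 = 4577
adjust_throttle(-333): rpm ← 4577 -333 = 4244
final state: V = 80.29 m/s, rpm = 4244 → n = rpm/60 = 70.733333 rev/s
target J* = 1.5548; solve J* = V/(n·D) for n: n = V/(J*·D) = 80.29/(1.5548 × 2.597) = 19.884514 rev/s
rpm = 60·n = 1193.070828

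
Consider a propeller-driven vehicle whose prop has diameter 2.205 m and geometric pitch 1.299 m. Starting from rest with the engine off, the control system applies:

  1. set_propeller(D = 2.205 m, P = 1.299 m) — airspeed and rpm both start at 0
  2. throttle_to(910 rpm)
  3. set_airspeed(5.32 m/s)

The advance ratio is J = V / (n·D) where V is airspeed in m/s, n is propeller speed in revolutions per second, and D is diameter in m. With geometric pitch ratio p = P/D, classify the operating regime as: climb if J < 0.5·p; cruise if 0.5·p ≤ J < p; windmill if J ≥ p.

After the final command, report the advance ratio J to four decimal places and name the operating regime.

set_propeller: D = 2.205 m, P = 1.299 m (p = P/D = 0.589116); state ← (V=0, rpm=0)
throttle_to(910): rpm ← 910
set_airspeed(5.32): V ← 5.32 m/s
final state: V = 5.32 m/s, rpm = 910 → n = rpm/60 = 15.166667 rev/s
J = V / (n·D) = 5.32 / (15.166667 × 2.205) = 0.159079
regime bands: climb J<0.2946 | cruise [0.2946, 0.5891) | windmill J≥0.5891
J = 0.1591 → climb

J = 0.1591, regime = climb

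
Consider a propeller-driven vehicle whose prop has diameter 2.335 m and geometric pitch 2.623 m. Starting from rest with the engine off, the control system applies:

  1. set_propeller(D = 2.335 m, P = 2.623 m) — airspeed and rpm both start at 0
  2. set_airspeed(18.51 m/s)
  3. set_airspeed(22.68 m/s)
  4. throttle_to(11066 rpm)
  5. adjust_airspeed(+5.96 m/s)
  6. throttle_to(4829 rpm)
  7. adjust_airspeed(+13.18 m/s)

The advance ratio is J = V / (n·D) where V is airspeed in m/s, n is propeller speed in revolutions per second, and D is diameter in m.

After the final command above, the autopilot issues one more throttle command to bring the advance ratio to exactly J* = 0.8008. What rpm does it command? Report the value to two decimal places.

set_propeller: D = 2.335 m, P = 2.623 m (p = P/D = 1.123340); state ← (V=0, rpm=0)
set_airspeed(18.51): V ← 18.51 m/s
set_airspeed(22.68): V ← 22.68 m/s
throttle_to(11066): rpm ← 11066
adjust_airspeed(+5.96): V ← 22.68 +5.96 = 28.64 m/s
throttle_to(4829): rpm ← 4829
adjust_airspeed(+13.18): V ← 28.64 +13.18 = 41.82 m/s
final state: V = 41.82 m/s, rpm = 4829 → n = rpm/60 = 80.483333 rev/s
target J* = 0.8008; solve J* = V/(n·D) for n: n = V/(J*·D) = 41.82/(0.8008 × 2.335) = 22.365215 rev/s
rpm = 60·n = 1341.912905

rpm = 1341.91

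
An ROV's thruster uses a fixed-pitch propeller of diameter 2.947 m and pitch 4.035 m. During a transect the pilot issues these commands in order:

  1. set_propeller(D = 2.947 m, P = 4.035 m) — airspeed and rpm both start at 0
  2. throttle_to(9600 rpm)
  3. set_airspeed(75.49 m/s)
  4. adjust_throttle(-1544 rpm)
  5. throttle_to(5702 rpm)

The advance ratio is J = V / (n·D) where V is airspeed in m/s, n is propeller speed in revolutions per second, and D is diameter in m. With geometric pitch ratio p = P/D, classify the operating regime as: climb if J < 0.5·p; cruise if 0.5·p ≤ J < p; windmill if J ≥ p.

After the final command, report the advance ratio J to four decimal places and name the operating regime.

set_propeller: D = 2.947 m, P = 4.035 m (p = P/D = 1.369189); state ← (V=0, rpm=0)
throttle_to(9600): rpm ← 9600
set_airspeed(75.49): V ← 75.49 m/s
adjust_throttle(-1544): rpm ← 9600 -1544 = 8056
throttle_to(5702): rpm ← 5702
final state: V = 75.49 m/s, rpm = 5702 → n = rpm/60 = 95.033333 rev/s
J = V / (n·D) = 75.49 / (95.033333 × 2.947) = 0.269546
regime bands: climb J<0.6846 | cruise [0.6846, 1.3692) | windmill J≥1.3692
J = 0.2695 → climb

J = 0.2695, regime = climb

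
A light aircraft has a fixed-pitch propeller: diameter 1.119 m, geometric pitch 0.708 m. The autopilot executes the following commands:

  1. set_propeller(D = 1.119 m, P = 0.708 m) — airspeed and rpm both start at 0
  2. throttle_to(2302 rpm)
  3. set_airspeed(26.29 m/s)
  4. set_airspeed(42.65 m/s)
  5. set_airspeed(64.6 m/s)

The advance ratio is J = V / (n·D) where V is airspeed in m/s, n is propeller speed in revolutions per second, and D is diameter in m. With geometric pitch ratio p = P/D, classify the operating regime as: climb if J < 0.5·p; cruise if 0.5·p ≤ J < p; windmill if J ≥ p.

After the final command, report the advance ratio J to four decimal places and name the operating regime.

J = 1.5047, regime = windmill

set_propeller: D = 1.119 m, P = 0.708 m (p = P/D = 0.632708); state ← (V=0, rpm=0)
throttle_to(2302): rpm ← 2302
set_airspeed(26.29): V ← 26.29 m/s
set_airspeed(42.65): V ← 42.65 m/s
set_airspeed(64.6): V ← 64.6 m/s
final state: V = 64.6 m/s, rpm = 2302 → n = rpm/60 = 38.366667 rev/s
J = V / (n·D) = 64.6 / (38.366667 × 1.119) = 1.504695
regime bands: climb J<0.3164 | cruise [0.3164, 0.6327) | windmill J≥0.6327
J = 1.5047 → windmill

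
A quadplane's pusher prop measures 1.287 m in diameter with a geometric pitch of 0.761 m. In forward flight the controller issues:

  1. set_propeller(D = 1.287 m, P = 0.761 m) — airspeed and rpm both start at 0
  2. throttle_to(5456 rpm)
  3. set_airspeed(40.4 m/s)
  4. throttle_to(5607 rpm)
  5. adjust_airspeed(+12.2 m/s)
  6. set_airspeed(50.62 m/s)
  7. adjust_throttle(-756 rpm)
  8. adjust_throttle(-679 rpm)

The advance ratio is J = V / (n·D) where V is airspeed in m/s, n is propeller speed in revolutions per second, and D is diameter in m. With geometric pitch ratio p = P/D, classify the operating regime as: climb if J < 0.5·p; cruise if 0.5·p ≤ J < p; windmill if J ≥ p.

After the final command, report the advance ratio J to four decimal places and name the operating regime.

set_propeller: D = 1.287 m, P = 0.761 m (p = P/D = 0.591298); state ← (V=0, rpm=0)
throttle_to(5456): rpm ← 5456
set_airspeed(40.4): V ← 40.4 m/s
throttle_to(5607): rpm ← 5607
adjust_airspeed(+12.2): V ← 40.4 +12.2 = 52.6 m/s
set_airspeed(50.62): V ← 50.62 m/s
adjust_throttle(-756): rpm ← 5607 -756 = 4851
adjust_throttle(-679): rpm ← 4851 -679 = 4172
final state: V = 50.62 m/s, rpm = 4172 → n = rpm/60 = 69.533333 rev/s
J = V / (n·D) = 50.62 / (69.533333 × 1.287) = 0.565654
regime bands: climb J<0.2956 | cruise [0.2956, 0.5913) | windmill J≥0.5913
J = 0.5657 → cruise

J = 0.5657, regime = cruise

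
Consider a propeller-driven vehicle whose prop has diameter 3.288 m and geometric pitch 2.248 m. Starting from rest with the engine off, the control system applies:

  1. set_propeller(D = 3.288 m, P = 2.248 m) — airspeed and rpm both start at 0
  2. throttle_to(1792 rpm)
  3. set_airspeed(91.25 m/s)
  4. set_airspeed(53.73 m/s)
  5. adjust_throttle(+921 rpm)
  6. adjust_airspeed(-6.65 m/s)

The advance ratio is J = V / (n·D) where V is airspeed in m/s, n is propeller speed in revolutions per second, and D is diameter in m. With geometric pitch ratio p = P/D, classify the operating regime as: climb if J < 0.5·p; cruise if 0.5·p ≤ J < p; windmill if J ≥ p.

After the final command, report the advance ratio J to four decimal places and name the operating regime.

set_propeller: D = 3.288 m, P = 2.248 m (p = P/D = 0.683698); state ← (V=0, rpm=0)
throttle_to(1792): rpm ← 1792
set_airspeed(91.25): V ← 91.25 m/s
set_airspeed(53.73): V ← 53.73 m/s
adjust_throttle(+921): rpm ← 1792 +921 = 2713
adjust_airspeed(-6.65): V ← 53.73 -6.65 = 47.08 m/s
final state: V = 47.08 m/s, rpm = 2713 → n = rpm/60 = 45.216667 rev/s
J = V / (n·D) = 47.08 / (45.216667 × 3.288) = 0.316669
regime bands: climb J<0.3418 | cruise [0.3418, 0.6837) | windmill J≥0.6837
J = 0.3167 → climb

J = 0.3167, regime = climb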